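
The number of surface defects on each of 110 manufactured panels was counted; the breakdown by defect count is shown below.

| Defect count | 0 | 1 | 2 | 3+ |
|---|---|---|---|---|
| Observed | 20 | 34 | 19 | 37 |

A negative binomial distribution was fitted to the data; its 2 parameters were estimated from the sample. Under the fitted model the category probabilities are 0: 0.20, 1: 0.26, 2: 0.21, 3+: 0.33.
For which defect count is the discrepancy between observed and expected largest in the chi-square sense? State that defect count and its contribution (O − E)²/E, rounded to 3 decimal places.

Expected counts E_i = n·p_i: 110×0.20 = 22, 110×0.26 = 28.6, 110×0.21 = 23.1, 110×0.33 = 36.3.
cat         O        E   (O−E)²/E
0          20       22     0.1818
1          34     28.6     1.0196
2          19     23.1     0.7277
3+         37     36.3     0.0135
The largest term is for 1: 1.020.

1, 1.020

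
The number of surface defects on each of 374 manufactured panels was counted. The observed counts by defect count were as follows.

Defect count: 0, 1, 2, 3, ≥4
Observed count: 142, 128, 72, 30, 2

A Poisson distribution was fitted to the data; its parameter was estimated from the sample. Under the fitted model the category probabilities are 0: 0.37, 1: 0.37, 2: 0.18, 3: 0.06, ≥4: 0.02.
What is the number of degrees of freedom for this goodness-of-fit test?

3

There are k = 5 categories and 1 parameter estimated from the data, so df = 5 − 1 − 1 = 3.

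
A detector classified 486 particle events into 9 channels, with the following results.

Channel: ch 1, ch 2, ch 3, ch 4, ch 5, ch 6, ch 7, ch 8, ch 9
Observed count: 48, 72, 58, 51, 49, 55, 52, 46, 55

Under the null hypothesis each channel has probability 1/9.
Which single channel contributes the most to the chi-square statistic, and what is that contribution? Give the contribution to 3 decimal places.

Under H₀ each category has probability 1/9, so each expected count is 486/9 = 54.
cat         O        E   (O−E)²/E
ch 1       48       54     0.6667
ch 2       72       54     6.0000
ch 3       58       54     0.2963
ch 4       51       54     0.1667
ch 5       49       54     0.4630
ch 6       55       54     0.0185
ch 7       52       54     0.0741
ch 8       46       54     1.1852
ch 9       55       54     0.0185
The largest term is for ch 2: 6.000.

ch 2, 6.000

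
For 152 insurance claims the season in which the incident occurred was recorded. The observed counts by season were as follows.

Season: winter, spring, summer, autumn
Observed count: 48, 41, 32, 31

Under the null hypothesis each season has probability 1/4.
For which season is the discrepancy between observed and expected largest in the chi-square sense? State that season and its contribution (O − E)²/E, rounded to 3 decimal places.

Expected count for each of the 4 categories: 152/4 = 38.
cat         O        E   (O−E)²/E
winter     48       38     2.6316
spring     41       38     0.2368
summer     32       38     0.9474
autumn     31       38     1.2895
The largest term is for winter: 2.632.

winter, 2.632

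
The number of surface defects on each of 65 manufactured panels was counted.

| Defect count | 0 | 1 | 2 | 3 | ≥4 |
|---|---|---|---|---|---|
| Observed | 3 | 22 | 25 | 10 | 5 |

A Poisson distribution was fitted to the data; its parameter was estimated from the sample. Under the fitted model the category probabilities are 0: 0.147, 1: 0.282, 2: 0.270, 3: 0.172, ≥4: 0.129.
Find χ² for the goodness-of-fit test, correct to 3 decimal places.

9.885

Expected counts E_i = n·p_i: 65×0.147 = 9.555, 65×0.282 = 18.33, 65×0.270 = 17.55, 65×0.172 = 11.18, 65×0.129 = 8.385.
cat         O        E   (O−E)²/E
0           3    9.555     4.4969
1          22    18.33     0.7348
2          25    17.55     3.1625
3          10    11.18     0.1245
≥4          5    8.385     1.3665
Sum = 9.885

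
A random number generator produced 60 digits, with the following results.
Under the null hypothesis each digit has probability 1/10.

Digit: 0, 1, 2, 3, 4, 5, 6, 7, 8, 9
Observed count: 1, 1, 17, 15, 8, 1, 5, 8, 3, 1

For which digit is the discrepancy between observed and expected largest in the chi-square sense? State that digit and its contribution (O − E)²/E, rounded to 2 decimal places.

2, 20.17

Under H₀ each category has probability 1/10, so each expected count is 60/10 = 6.
cat         O        E   (O−E)²/E
0           1        6      4.167
1           1        6      4.167
2          17        6     20.167
3          15        6     13.500
4           8        6      0.667
5           1        6      4.167
6           5        6      0.167
7           8        6      0.667
8           3        6      1.500
9           1        6      4.167
The largest term is for 2: 20.17.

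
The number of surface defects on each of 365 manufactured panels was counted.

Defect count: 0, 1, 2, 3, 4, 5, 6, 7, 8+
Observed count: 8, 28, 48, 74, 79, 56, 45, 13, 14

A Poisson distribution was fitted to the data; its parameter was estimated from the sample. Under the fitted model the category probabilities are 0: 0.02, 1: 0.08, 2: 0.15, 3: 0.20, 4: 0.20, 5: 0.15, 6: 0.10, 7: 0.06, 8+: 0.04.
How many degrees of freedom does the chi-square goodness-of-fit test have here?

There are k = 9 categories and 1 parameter estimated from the data, so df = 9 − 1 − 1 = 7.

7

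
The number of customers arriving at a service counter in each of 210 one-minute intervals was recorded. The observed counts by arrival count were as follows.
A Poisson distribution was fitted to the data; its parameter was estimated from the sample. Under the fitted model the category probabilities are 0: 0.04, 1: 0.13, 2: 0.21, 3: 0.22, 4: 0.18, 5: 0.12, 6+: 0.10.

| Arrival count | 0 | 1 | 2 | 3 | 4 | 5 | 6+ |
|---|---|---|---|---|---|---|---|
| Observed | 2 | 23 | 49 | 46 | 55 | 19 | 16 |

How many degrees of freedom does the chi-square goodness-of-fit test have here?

There are k = 7 categories and 1 parameter estimated from the data, so df = 7 − 1 − 1 = 5.

5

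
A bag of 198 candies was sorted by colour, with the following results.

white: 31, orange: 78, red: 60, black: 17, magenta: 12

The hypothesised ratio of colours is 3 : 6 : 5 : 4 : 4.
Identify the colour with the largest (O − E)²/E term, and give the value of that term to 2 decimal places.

magenta, 16.00

Ratio total = 22. Expected counts: 198×3/22 = 27, 198×6/22 = 54, 198×5/22 = 45, 198×4/22 = 36, 198×4/22 = 36.
χ² = (31−27)²/27 + (78−54)²/54 + (60−45)²/45 + (17−36)²/36 + (12−36)²/36
   = 0.593 + 10.667 + 5.000 + 10.028 + 16.000
The largest term is for magenta: 16.00.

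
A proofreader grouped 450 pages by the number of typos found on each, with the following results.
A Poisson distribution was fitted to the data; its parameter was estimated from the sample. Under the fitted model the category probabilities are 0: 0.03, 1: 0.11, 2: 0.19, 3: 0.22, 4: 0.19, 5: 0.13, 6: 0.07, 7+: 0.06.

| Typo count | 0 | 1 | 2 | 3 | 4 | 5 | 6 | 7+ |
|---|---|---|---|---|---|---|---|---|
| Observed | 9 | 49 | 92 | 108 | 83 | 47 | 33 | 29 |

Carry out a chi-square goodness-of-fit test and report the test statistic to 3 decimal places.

5.371

Expected counts E_i = n·p_i: 450×0.03 = 13.5, 450×0.11 = 49.5, 450×0.19 = 85.5, 450×0.22 = 99, 450×0.19 = 85.5, 450×0.13 = 58.5, 450×0.07 = 31.5, 450×0.06 = 27.
0: (9 − 13.5)²/13.5 = 20.25/13.5 = 1.5000
1: (49 − 49.5)²/49.5 = 0.25/49.5 = 0.0051
2: (92 − 85.5)²/85.5 = 42.25/85.5 = 0.4942
3: (108 − 99)²/99 = 81/99 = 0.8182
4: (83 − 85.5)²/85.5 = 6.25/85.5 = 0.0731
5: (47 − 58.5)²/58.5 = 132.25/58.5 = 2.2607
6: (33 − 31.5)²/31.5 = 2.25/31.5 = 0.0714
7+: (29 − 27)²/27 = 4/27 = 0.1481
Sum = 5.371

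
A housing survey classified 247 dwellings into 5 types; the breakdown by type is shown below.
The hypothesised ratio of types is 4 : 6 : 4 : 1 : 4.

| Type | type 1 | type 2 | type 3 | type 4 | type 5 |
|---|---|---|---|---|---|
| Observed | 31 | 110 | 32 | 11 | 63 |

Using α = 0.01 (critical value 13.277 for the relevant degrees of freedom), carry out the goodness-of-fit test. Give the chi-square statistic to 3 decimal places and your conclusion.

Ratio total = 19. Expected counts: 247×4/19 = 52, 247×6/19 = 78, 247×4/19 = 52, 247×1/19 = 13, 247×4/19 = 52.
χ² = (31−52)²/52 + (110−78)²/78 + (32−52)²/52 + (11−13)²/13 + (63−52)²/52
   = 8.4808 + 13.1282 + 7.6923 + 0.3077 + 2.3269
Sum = 31.936
df = 4. Since 31.936 > 13.277, we reject H₀.

31.936; reject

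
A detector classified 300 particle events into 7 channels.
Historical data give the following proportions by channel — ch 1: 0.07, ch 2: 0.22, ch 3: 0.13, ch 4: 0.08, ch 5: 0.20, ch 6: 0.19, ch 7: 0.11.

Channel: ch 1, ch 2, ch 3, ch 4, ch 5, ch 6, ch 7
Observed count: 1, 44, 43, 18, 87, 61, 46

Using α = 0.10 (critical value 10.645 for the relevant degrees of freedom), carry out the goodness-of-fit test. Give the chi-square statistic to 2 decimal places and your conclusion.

45.84; reject

Expected counts E_i = n·p_i: 300×0.07 = 21, 300×0.22 = 66, 300×0.13 = 39, 300×0.08 = 24, 300×0.20 = 60, 300×0.19 = 57, 300×0.11 = 33.
cat         O        E   (O−E)²/E
ch 1        1       21     19.048
ch 2       44       66      7.333
ch 3       43       39      0.410
ch 4       18       24      1.500
ch 5       87       60     12.150
ch 6       61       57      0.281
ch 7       46       33      5.121
Sum = 45.84
df = 6. Since 45.84 > 10.645, we reject H₀.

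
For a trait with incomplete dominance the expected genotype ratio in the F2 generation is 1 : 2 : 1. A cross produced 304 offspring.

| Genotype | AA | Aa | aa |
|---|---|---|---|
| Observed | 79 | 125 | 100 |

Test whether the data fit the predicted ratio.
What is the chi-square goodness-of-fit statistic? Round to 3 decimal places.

Ratio total = 4. Expected counts: 304×1/4 = 76, 304×2/4 = 152, 304×1/4 = 76.
χ² = (79−76)²/76 + (125−152)²/152 + (100−76)²/76
   = 0.1184 + 4.7961 + 7.5789
Sum = 12.493

12.493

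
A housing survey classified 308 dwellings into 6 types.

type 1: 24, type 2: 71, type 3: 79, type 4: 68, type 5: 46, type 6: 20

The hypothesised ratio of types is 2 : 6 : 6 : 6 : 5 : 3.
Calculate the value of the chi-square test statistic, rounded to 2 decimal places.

9.78

Ratio total = 28. Expected counts: 308×2/28 = 22, 308×6/28 = 66, 308×6/28 = 66, 308×6/28 = 66, 308×5/28 = 55, 308×3/28 = 33.
χ² = (24−22)²/22 + (71−66)²/66 + (79−66)²/66 + (68−66)²/66 + (46−55)²/55 + (20−33)²/33
   = 0.182 + 0.379 + 2.561 + 0.061 + 1.473 + 5.121
Sum = 9.78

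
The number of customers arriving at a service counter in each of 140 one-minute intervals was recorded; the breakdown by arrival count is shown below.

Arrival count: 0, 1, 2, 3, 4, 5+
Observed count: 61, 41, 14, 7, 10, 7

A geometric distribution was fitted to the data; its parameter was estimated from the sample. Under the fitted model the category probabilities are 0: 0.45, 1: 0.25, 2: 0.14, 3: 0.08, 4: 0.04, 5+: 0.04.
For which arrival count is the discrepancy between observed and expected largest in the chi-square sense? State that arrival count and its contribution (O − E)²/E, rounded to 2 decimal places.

Expected counts E_i = n·p_i: 140×0.45 = 63, 140×0.25 = 35, 140×0.14 = 19.6, 140×0.08 = 11.2, 140×0.04 = 5.6, 140×0.04 = 5.6.
cat         O        E   (O−E)²/E
0          61       63      0.063
1          41       35      1.029
2          14     19.6      1.600
3           7     11.2      1.575
4          10      5.6      3.457
5+          7      5.6      0.350
The largest term is for 4: 3.46.

4, 3.46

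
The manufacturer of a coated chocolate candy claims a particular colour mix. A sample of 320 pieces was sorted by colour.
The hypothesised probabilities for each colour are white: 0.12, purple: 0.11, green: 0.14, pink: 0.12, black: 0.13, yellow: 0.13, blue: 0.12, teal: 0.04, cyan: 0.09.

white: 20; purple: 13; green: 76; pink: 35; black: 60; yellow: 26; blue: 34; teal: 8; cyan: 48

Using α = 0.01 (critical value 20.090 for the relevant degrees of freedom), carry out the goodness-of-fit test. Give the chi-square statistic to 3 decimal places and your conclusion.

Expected counts E_i = n·p_i: 320×0.12 = 38.4, 320×0.11 = 35.2, 320×0.14 = 44.8, 320×0.12 = 38.4, 320×0.13 = 41.6, 320×0.13 = 41.6, 320×0.12 = 38.4, 320×0.04 = 12.8, 320×0.09 = 28.8.
cat         O        E   (O−E)²/E
white      20     38.4     8.8167
purple     13     35.2    14.0011
green      76     44.8    21.7286
pink       35     38.4     0.3010
black      60     41.6     8.1385
yellow     26     41.6     5.8500
blue       34     38.4     0.5042
teal        8     12.8     1.8000
cyan       48     28.8    12.8000
Sum = 73.940
df = 8. Since 73.940 > 20.090, we reject H₀.

73.940; reject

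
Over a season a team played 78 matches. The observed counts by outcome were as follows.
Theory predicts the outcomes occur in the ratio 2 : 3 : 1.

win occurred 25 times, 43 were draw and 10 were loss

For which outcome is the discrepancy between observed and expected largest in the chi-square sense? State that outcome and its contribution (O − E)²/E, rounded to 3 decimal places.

loss, 0.692

Ratio total = 6. Expected counts: 78×2/6 = 26, 78×3/6 = 39, 78×1/6 = 13.
cat         O        E   (O−E)²/E
win        25       26     0.0385
draw       43       39     0.4103
loss       10       13     0.6923
The largest term is for loss: 0.692.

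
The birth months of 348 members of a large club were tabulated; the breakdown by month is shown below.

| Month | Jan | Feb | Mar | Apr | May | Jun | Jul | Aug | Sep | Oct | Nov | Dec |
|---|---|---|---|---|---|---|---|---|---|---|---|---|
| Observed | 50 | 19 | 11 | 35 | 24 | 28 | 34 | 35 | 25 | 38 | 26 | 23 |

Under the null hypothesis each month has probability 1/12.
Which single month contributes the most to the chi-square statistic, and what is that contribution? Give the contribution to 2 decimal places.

Jan, 15.21

Under H₀ each category has probability 1/12, so each expected count is 348/12 = 29.
Jan: (50 − 29)²/29 = 441/29 = 15.207
Feb: (19 − 29)²/29 = 100/29 = 3.448
Mar: (11 − 29)²/29 = 324/29 = 11.172
Apr: (35 − 29)²/29 = 36/29 = 1.241
May: (24 − 29)²/29 = 25/29 = 0.862
Jun: (28 − 29)²/29 = 1/29 = 0.034
Jul: (34 − 29)²/29 = 25/29 = 0.862
Aug: (35 − 29)²/29 = 36/29 = 1.241
Sep: (25 − 29)²/29 = 16/29 = 0.552
Oct: (38 − 29)²/29 = 81/29 = 2.793
Nov: (26 − 29)²/29 = 9/29 = 0.310
Dec: (23 − 29)²/29 = 36/29 = 1.241
The largest term is for Jan: 15.21.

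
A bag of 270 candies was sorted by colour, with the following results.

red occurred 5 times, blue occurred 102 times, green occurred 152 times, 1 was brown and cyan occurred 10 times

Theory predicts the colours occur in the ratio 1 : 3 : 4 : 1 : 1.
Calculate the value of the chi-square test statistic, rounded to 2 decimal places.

77.04

Ratio total = 10. Expected counts: 270×1/10 = 27, 270×3/10 = 81, 270×4/10 = 108, 270×1/10 = 27, 270×1/10 = 27.
cat         O        E   (O−E)²/E
red         5       27     17.926
blue      102       81      5.444
green     152      108     17.926
brown       1       27     25.037
cyan       10       27     10.704
Sum = 77.04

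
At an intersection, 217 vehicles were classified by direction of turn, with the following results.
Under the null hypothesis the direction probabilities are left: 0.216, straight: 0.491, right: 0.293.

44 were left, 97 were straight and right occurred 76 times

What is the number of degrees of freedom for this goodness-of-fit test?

There are k = 3 categories and no parameters were estimated from the data, so df = 3 − 1 = 2.

2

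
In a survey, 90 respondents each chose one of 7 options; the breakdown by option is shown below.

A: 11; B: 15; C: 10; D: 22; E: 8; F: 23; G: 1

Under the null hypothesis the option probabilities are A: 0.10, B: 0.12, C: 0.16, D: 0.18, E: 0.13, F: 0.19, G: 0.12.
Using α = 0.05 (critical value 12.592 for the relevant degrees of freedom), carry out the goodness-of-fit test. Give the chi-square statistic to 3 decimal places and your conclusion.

Expected counts E_i = n·p_i: 90×0.10 = 9, 90×0.12 = 10.8, 90×0.16 = 14.4, 90×0.18 = 16.2, 90×0.13 = 11.7, 90×0.19 = 17.1, 90×0.12 = 10.8.
χ² = (11−9)²/9 + (15−10.8)²/10.8 + (10−14.4)²/14.4 + (22−16.2)²/16.2 + (8−11.7)²/11.7 + (23−17.1)²/17.1 + (1−10.8)²/10.8
   = 0.4444 + 1.6333 + 1.3444 + 2.0765 + 1.1701 + 2.0357 + 8.8926
Sum = 17.597
df = 6. Since 17.597 > 12.592, we reject H₀.

17.597; reject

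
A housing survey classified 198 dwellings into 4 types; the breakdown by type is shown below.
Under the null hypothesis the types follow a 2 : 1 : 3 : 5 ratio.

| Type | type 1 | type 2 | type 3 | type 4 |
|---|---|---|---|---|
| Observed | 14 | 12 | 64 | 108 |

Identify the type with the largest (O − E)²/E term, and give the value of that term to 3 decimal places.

Ratio total = 11. Expected counts: 198×2/11 = 36, 198×1/11 = 18, 198×3/11 = 54, 198×5/11 = 90.
cat         O        E   (O−E)²/E
type 1     14       36    13.4444
type 2     12       18     2.0000
type 3     64       54     1.8519
type 4    108       90     3.6000
The largest term is for type 1: 13.444.

type 1, 13.444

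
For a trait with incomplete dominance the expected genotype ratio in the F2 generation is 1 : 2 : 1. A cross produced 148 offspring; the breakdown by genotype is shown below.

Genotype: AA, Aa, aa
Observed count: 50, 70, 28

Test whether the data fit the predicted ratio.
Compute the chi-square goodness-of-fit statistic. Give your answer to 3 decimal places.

Ratio total = 4. Expected counts: 148×1/4 = 37, 148×2/4 = 74, 148×1/4 = 37.
cat         O        E   (O−E)²/E
AA         50       37     4.5676
Aa         70       74     0.2162
aa         28       37     2.1892
Sum = 6.973

6.973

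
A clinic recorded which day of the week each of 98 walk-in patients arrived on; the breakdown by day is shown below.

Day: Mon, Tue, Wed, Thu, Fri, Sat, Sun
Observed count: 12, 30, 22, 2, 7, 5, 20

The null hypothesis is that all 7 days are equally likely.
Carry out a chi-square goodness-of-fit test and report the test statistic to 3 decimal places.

Under H₀ each category has probability 1/7, so each expected count is 98/7 = 14.
χ² = (12−14)²/14 + (30−14)²/14 + (22−14)²/14 + (2−14)²/14 + (7−14)²/14 + (5−14)²/14 + (20−14)²/14
   = 0.2857 + 18.2857 + 4.5714 + 10.2857 + 3.5000 + 5.7857 + 2.5714
Sum = 45.286

45.286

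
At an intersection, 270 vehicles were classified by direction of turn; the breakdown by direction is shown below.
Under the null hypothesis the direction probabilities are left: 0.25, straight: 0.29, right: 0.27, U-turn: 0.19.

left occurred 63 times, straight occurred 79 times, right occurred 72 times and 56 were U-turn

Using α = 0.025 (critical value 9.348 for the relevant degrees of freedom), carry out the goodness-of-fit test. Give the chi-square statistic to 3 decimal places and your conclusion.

0.748; do not reject

Expected counts E_i = n·p_i: 270×0.25 = 67.5, 270×0.29 = 78.3, 270×0.27 = 72.9, 270×0.19 = 51.3.
χ² = (63−67.5)²/67.5 + (79−78.3)²/78.3 + (72−72.9)²/72.9 + (56−51.3)²/51.3
   = 0.3000 + 0.0063 + 0.0111 + 0.4306
Sum = 0.748
df = 3. Since 0.748 < 9.348, we do not reject H₀.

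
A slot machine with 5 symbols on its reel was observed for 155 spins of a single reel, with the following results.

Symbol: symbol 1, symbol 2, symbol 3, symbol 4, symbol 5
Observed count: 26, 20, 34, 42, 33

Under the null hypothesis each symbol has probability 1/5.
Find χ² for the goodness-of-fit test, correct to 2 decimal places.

9.03

Under H₀ each category has probability 1/5, so each expected count is 155/5 = 31.
χ² = (26−31)²/31 + (20−31)²/31 + (34−31)²/31 + (42−31)²/31 + (33−31)²/31
   = 0.806 + 3.903 + 0.290 + 3.903 + 0.129
Sum = 9.03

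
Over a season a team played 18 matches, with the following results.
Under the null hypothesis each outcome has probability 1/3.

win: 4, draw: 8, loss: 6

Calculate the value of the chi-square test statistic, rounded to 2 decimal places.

1.33

Under H₀ each category has probability 1/3, so each expected count is 18/3 = 6.
win: (4 − 6)²/6 = 4/6 = 0.667
draw: (8 − 6)²/6 = 4/6 = 0.667
loss: (6 − 6)²/6 = 0/6 = 0.000
Sum = 1.33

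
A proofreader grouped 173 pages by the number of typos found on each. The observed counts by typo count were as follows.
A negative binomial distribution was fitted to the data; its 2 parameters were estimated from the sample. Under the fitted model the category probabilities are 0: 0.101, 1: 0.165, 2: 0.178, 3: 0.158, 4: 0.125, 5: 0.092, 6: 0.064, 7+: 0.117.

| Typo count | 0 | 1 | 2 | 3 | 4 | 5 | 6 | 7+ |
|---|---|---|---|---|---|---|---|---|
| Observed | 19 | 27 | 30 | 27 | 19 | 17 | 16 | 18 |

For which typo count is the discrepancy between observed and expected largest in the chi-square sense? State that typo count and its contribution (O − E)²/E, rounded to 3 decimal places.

Expected counts E_i = n·p_i: 173×0.101 = 17.473, 173×0.165 = 28.545, 173×0.178 = 30.794, 173×0.158 = 27.334, 173×0.125 = 21.625, 173×0.092 = 15.916, 173×0.064 = 11.072, 173×0.117 = 20.241.
0: (19 − 17.473)²/17.473 = 2.331729/17.473 = 0.1334
1: (27 − 28.545)²/28.545 = 2.387025/28.545 = 0.0836
2: (30 − 30.794)²/30.794 = 0.630436/30.794 = 0.0205
3: (27 − 27.334)²/27.334 = 0.111556/27.334 = 0.0041
4: (19 − 21.625)²/21.625 = 6.890625/21.625 = 0.3186
5: (17 − 15.916)²/15.916 = 1.175056/15.916 = 0.0738
6: (16 − 11.072)²/11.072 = 24.285184/11.072 = 2.1934
7+: (18 − 20.241)²/20.241 = 5.022081/20.241 = 0.2481
The largest term is for 6: 2.193.

6, 2.193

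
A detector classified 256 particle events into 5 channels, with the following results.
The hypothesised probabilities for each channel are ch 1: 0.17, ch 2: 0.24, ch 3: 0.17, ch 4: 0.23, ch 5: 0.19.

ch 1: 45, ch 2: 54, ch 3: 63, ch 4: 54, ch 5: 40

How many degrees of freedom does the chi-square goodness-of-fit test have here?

4

There are k = 5 categories and no parameters were estimated from the data, so df = 5 − 1 = 4.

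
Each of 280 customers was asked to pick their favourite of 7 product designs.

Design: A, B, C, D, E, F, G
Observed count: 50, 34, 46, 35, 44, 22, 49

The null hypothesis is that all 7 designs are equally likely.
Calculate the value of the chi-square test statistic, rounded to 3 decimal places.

15.450

Expected count for each of the 7 categories: 280/7 = 40.
A: (50 − 40)²/40 = 100/40 = 2.5000
B: (34 − 40)²/40 = 36/40 = 0.9000
C: (46 − 40)²/40 = 36/40 = 0.9000
D: (35 − 40)²/40 = 25/40 = 0.6250
E: (44 − 40)²/40 = 16/40 = 0.4000
F: (22 − 40)²/40 = 324/40 = 8.1000
G: (49 − 40)²/40 = 81/40 = 2.0250
Sum = 15.450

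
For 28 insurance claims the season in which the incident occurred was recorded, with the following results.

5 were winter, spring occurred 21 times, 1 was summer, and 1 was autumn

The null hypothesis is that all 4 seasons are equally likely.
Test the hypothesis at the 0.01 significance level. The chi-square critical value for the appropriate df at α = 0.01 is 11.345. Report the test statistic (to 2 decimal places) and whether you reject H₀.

Expected count for each of the 4 categories: 28/4 = 7.
cat         O        E   (O−E)²/E
winter      5        7      0.571
spring     21        7     28.000
summer      1        7      5.143
autumn      1        7      5.143
Sum = 38.86
df = 3. Since 38.86 > 11.345, we reject H₀.

38.86; reject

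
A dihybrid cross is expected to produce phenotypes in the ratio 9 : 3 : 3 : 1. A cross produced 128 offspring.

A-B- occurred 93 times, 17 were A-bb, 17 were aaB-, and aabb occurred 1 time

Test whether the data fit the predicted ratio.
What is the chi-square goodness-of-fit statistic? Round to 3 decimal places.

16.333

Ratio total = 16. Expected counts: 128×9/16 = 72, 128×3/16 = 24, 128×3/16 = 24, 128×1/16 = 8.
cat         O        E   (O−E)²/E
A-B-       93       72     6.1250
A-bb       17       24     2.0417
aaB-       17       24     2.0417
aabb        1        8     6.1250
Sum = 16.333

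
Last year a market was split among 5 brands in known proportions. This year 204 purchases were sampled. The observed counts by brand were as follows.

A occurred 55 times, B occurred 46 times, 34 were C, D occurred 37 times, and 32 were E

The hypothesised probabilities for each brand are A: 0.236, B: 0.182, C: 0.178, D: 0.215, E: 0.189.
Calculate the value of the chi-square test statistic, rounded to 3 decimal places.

5.431

Expected counts E_i = n·p_i: 204×0.236 = 48.144, 204×0.182 = 37.128, 204×0.178 = 36.312, 204×0.215 = 43.86, 204×0.189 = 38.556.
cat         O        E   (O−E)²/E
A          55   48.144     0.9763
B          46   37.128     2.1200
C          34   36.312     0.1472
D          37    43.86     1.0730
E          32   38.556     1.1148
Sum = 5.431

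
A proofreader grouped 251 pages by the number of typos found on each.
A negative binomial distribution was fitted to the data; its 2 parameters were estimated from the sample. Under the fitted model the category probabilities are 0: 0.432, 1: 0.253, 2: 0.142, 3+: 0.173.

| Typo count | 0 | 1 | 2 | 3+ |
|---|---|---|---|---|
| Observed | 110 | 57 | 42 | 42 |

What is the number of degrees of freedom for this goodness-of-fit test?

1

There are k = 4 categories and 2 parameters estimated from the data, so df = 4 − 1 − 2 = 1.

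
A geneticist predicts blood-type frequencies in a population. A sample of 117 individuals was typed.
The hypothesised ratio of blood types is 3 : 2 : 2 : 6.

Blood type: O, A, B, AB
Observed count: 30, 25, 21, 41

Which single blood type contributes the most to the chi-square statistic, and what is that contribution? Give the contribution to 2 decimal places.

AB, 3.13

Ratio total = 13. Expected counts: 117×3/13 = 27, 117×2/13 = 18, 117×2/13 = 18, 117×6/13 = 54.
O: (30 − 27)²/27 = 9/27 = 0.333
A: (25 − 18)²/18 = 49/18 = 2.722
B: (21 − 18)²/18 = 9/18 = 0.500
AB: (41 − 54)²/54 = 169/54 = 3.130
The largest term is for AB: 3.13.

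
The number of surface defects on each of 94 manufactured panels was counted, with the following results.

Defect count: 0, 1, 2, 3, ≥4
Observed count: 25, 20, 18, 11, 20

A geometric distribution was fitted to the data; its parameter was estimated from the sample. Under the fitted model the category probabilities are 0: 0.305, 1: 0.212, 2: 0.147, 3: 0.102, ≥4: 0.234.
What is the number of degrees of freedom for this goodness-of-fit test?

There are k = 5 categories and 1 parameter estimated from the data, so df = 5 − 1 − 1 = 3.

3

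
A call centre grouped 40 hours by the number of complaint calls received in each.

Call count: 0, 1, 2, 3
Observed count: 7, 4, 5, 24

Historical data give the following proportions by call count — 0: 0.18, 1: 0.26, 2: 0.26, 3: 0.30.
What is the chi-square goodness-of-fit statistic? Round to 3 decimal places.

Expected counts E_i = n·p_i: 40×0.18 = 7.2, 40×0.26 = 10.4, 40×0.26 = 10.4, 40×0.30 = 12.
0: (7 − 7.2)²/7.2 = 0.04/7.2 = 0.0056
1: (4 − 10.4)²/10.4 = 40.96/10.4 = 3.9385
2: (5 − 10.4)²/10.4 = 29.16/10.4 = 2.8038
3: (24 − 12)²/12 = 144/12 = 12.0000
Sum = 18.748

18.748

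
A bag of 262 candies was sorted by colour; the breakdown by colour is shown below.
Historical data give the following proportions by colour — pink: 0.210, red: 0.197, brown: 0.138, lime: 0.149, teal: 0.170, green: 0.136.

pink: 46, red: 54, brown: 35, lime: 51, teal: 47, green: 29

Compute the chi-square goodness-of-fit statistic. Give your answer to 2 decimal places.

6.66

Expected counts E_i = n·p_i: 262×0.210 = 55.02, 262×0.197 = 51.614, 262×0.138 = 36.156, 262×0.149 = 39.038, 262×0.170 = 44.54, 262×0.136 = 35.632.
χ² = (46−55.02)²/55.02 + (54−51.614)²/51.614 + (35−36.156)²/36.156 + (51−39.038)²/39.038 + (47−44.54)²/44.54 + (29−35.632)²/35.632
   = 1.479 + 0.110 + 0.037 + 3.665 + 0.136 + 1.234
Sum = 6.66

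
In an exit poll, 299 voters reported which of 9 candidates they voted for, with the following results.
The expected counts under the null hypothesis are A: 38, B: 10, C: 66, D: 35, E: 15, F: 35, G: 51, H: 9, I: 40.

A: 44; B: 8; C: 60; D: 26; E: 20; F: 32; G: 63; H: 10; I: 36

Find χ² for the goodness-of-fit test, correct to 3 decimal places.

cat         O        E   (O−E)²/E
A          44       38     0.9474
B           8       10     0.4000
C          60       66     0.5455
D          26       35     2.3143
E          20       15     1.6667
F          32       35     0.2571
G          63       51     2.8235
H          10        9     0.1111
I          36       40     0.4000
Sum = 9.466

9.466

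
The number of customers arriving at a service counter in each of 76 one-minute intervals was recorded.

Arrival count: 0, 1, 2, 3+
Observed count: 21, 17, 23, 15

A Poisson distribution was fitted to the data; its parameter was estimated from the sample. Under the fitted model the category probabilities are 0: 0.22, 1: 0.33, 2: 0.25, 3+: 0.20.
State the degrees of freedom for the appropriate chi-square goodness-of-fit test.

There are k = 4 categories and 1 parameter estimated from the data, so df = 4 − 1 − 1 = 2.

2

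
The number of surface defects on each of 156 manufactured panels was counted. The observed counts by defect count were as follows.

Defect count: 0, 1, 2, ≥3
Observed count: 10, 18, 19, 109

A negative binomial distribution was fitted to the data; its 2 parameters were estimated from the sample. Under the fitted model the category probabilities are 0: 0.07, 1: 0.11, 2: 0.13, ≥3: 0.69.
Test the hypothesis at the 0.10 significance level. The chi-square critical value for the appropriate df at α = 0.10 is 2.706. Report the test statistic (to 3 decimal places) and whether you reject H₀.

0.217; do not reject

Expected counts E_i = n·p_i: 156×0.07 = 10.92, 156×0.11 = 17.16, 156×0.13 = 20.28, 156×0.69 = 107.64.
cat         O        E   (O−E)²/E
0          10    10.92     0.0775
1          18    17.16     0.0411
2          19    20.28     0.0808
≥3        109   107.64     0.0172
Sum = 0.217
df = 1. Since 0.217 < 2.706, we do not reject H₀.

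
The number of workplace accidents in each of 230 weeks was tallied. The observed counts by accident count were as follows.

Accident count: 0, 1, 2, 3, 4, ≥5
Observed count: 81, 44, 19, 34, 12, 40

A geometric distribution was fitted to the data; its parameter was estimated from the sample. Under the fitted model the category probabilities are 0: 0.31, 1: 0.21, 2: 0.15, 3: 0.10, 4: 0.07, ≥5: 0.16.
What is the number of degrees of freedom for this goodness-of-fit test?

4

There are k = 6 categories and 1 parameter estimated from the data, so df = 6 − 1 − 1 = 4.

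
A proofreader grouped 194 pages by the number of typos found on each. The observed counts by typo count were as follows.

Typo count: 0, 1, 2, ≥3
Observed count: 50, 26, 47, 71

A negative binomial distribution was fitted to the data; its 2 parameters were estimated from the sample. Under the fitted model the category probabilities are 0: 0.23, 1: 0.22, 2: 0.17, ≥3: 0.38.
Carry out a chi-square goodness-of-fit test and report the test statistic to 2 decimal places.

Expected counts E_i = n·p_i: 194×0.23 = 44.62, 194×0.22 = 42.68, 194×0.17 = 32.98, 194×0.38 = 73.72.
χ² = (50−44.62)²/44.62 + (26−42.68)²/42.68 + (47−32.98)²/32.98 + (71−73.72)²/73.72
   = 0.649 + 6.519 + 5.960 + 0.100
Sum = 13.23

13.23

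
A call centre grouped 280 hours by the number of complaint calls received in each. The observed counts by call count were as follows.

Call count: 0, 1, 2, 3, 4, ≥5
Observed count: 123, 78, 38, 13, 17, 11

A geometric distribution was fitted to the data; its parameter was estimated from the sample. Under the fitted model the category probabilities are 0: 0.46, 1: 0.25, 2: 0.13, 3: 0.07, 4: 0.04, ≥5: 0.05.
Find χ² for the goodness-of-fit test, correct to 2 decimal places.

7.11

Expected counts E_i = n·p_i: 280×0.46 = 128.8, 280×0.25 = 70, 280×0.13 = 36.4, 280×0.07 = 19.6, 280×0.04 = 11.2, 280×0.05 = 14.
cat         O        E   (O−E)²/E
0         123    128.8      0.261
1          78       70      0.914
2          38     36.4      0.070
3          13     19.6      2.222
4          17     11.2      3.004
≥5         11       14      0.643
Sum = 7.11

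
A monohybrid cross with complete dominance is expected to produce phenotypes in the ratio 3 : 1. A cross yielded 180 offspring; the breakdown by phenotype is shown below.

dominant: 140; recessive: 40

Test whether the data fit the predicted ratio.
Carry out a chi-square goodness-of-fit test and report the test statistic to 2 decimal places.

0.74

Ratio total = 4. Expected counts: 180×3/4 = 135, 180×1/4 = 45.
dominant: (140 − 135)²/135 = 25/135 = 0.185
recessive: (40 − 45)²/45 = 25/45 = 0.556
Sum = 0.74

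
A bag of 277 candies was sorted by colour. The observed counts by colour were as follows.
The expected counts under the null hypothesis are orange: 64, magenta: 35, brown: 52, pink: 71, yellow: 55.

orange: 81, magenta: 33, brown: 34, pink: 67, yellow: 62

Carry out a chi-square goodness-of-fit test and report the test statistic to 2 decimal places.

11.98

cat          O        E   (O−E)²/E
orange      81       64      4.516
magenta     33       35      0.114
brown       34       52      6.231
pink        67       71      0.225
yellow      62       55      0.891
Sum = 11.98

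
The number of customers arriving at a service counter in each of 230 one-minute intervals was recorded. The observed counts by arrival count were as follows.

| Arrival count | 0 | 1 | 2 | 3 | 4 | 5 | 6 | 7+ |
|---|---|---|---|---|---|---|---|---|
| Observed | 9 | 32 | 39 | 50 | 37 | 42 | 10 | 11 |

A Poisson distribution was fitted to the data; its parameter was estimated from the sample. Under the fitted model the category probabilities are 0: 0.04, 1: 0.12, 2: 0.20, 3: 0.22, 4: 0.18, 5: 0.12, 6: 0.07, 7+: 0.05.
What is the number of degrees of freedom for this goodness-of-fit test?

6

There are k = 8 categories and 1 parameter estimated from the data, so df = 8 − 1 − 1 = 6.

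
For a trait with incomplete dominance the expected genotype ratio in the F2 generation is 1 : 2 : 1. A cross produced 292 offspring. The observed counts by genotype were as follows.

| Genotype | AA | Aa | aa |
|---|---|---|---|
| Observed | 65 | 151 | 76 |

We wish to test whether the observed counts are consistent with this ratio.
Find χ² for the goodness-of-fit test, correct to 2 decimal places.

Ratio total = 4. Expected counts: 292×1/4 = 73, 292×2/4 = 146, 292×1/4 = 73.
AA: (65 − 73)²/73 = 64/73 = 0.877
Aa: (151 − 146)²/146 = 25/146 = 0.171
aa: (76 − 73)²/73 = 9/73 = 0.123
Sum = 1.17

1.17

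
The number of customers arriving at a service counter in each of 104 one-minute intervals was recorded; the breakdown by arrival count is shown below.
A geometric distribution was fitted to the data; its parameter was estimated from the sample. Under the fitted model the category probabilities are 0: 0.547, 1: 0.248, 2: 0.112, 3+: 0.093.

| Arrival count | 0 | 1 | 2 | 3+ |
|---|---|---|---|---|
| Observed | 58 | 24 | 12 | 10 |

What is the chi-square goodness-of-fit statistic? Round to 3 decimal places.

Expected counts E_i = n·p_i: 104×0.547 = 56.888, 104×0.248 = 25.792, 104×0.112 = 11.648, 104×0.093 = 9.672.
χ² = (58−56.888)²/56.888 + (24−25.792)²/25.792 + (12−11.648)²/11.648 + (10−9.672)²/9.672
   = 0.0217 + 0.1245 + 0.0106 + 0.0111
Sum = 0.168

0.168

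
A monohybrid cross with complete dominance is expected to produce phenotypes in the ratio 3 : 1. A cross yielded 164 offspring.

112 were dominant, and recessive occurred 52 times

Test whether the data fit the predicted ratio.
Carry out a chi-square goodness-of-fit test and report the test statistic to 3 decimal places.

3.935

Ratio total = 4. Expected counts: 164×3/4 = 123, 164×1/4 = 41.
χ² = (112−123)²/123 + (52−41)²/41
   = 0.9837 + 2.9512
Sum = 3.935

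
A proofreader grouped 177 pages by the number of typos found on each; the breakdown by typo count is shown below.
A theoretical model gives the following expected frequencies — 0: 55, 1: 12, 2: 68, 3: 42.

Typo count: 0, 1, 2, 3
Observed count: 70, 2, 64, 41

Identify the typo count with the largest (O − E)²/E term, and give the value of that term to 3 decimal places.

cat         O        E   (O−E)²/E
0          70       55     4.0909
1           2       12     8.3333
2          64       68     0.2353
3          41       42     0.0238
The largest term is for 1: 8.333.

1, 8.333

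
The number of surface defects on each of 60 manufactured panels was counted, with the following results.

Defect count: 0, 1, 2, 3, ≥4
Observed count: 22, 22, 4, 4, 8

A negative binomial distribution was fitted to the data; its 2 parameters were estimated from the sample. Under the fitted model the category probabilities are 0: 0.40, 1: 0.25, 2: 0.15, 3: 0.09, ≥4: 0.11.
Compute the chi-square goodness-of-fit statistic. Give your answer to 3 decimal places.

Expected counts E_i = n·p_i: 60×0.40 = 24, 60×0.25 = 15, 60×0.15 = 9, 60×0.09 = 5.4, 60×0.11 = 6.6.
0: (22 − 24)²/24 = 4/24 = 0.1667
1: (22 − 15)²/15 = 49/15 = 3.2667
2: (4 − 9)²/9 = 25/9 = 2.7778
3: (4 − 5.4)²/5.4 = 1.96/5.4 = 0.3630
≥4: (8 − 6.6)²/6.6 = 1.96/6.6 = 0.2970
Sum = 6.871

6.871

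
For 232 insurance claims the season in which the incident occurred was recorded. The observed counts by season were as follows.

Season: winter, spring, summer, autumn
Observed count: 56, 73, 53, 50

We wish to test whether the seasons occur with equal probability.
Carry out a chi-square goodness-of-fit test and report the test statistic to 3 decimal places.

5.483

Under H₀ each category has probability 1/4, so each expected count is 232/4 = 58.
χ² = (56−58)²/58 + (73−58)²/58 + (53−58)²/58 + (50−58)²/58
   = 0.0690 + 3.8793 + 0.4310 + 1.1034
Sum = 5.483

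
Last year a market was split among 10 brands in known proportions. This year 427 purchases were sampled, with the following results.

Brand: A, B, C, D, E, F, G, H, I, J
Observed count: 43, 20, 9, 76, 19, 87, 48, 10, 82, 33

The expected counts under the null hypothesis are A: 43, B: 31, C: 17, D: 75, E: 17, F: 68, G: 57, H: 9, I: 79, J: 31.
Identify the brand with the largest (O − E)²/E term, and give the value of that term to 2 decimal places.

F, 5.31

A: (43 − 43)²/43 = 0/43 = 0.000
B: (20 − 31)²/31 = 121/31 = 3.903
C: (9 − 17)²/17 = 64/17 = 3.765
D: (76 − 75)²/75 = 1/75 = 0.013
E: (19 − 17)²/17 = 4/17 = 0.235
F: (87 − 68)²/68 = 361/68 = 5.309
G: (48 − 57)²/57 = 81/57 = 1.421
H: (10 − 9)²/9 = 1/9 = 0.111
I: (82 − 79)²/79 = 9/79 = 0.114
J: (33 − 31)²/31 = 4/31 = 0.129
The largest term is for F: 5.31.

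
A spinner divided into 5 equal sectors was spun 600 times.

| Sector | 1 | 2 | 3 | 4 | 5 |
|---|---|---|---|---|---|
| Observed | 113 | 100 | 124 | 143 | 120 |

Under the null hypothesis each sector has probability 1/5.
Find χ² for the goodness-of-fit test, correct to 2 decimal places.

Under H₀ each category has probability 1/5, so each expected count is 600/5 = 120.
cat         O        E   (O−E)²/E
1         113      120      0.408
2         100      120      3.333
3         124      120      0.133
4         143      120      4.408
5         120      120      0.000
Sum = 8.28

8.28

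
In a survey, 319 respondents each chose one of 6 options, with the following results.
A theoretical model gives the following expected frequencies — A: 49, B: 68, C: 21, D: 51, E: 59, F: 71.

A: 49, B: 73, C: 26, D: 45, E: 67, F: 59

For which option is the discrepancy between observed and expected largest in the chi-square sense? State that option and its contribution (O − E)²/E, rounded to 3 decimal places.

F, 2.028

χ² = (49−49)²/49 + (73−68)²/68 + (26−21)²/21 + (45−51)²/51 + (67−59)²/59 + (59−71)²/71
   = 0.0000 + 0.3676 + 1.1905 + 0.7059 + 1.0847 + 2.0282
The largest term is for F: 2.028.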